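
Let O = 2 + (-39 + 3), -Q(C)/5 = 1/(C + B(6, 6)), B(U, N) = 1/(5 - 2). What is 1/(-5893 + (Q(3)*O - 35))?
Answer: -1/5877 ≈ -0.00017015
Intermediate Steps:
B(U, N) = 1/3
Q(C) = -5/(1/3 + C) (Q(C) = -5/(C + 1/3) = -5/(1/3 + C))
O = -34 (O = 2 - 36 = -34)
1/(-5893 + (Q(3)*O - 35)) = 1/(-5893 + (-15/(1 + 3*3)*(-34) - 35)) = 1/(-5893 + (-15/(1 + 9)*(-34) - 35)) = 1/(-5893 + (-15/10*(-34) - 35)) = 1/(-5893 + (-15*1/10*(-34) - 35)) = 1/(-5893 + (-3/2*(-34) - 35)) = 1/(-5893 + (51 - 35)) = 1/(-5893 + 16) = 1/(-5877) = -1/5877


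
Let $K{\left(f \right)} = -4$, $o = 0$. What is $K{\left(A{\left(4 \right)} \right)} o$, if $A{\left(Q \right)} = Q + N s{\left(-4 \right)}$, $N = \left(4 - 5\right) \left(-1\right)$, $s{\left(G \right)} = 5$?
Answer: $0$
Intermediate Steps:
$N = 1$ ($N = \left(-1\right) \left(-1\right) = 1$)
$A{\left(Q \right)} = 5 + Q$ ($A{\left(Q \right)} = Q + 1 \cdot 5 = Q + 5 = 5 + Q$)
$K{\left(A{\left(4 \right)} \right)} o = \left(-4\right) 0 = 0$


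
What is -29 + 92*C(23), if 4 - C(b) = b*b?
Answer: -48329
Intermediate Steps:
C(b) = 4 - b² (C(b) = 4 - b*b = 4 - b²)
-29 + 92*C(23) = -29 + 92*(4 - 1*23²) = -29 + 92*(4 - 1*529) = -29 + 92*(4 - 529) = -29 + 92*(-525) = -29 - 48300 = -48329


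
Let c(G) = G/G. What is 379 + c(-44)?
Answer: 380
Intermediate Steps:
c(G) = 1
379 + c(-44) = 379 + 1 = 380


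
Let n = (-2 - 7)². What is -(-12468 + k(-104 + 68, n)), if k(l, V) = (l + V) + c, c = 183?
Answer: 12240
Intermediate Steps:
n = 81 (n = (-9)² = 81)
k(l, V) = 183 + V + l (k(l, V) = (l + V) + 183 = (V + l) + 183 = 183 + V + l)
-(-12468 + k(-104 + 68, n)) = -(-12468 + (183 + 81 + (-104 + 68))) = -(-12468 + (183 + 81 - 36)) = -(-12468 + 228) = -1*(-12240) = 12240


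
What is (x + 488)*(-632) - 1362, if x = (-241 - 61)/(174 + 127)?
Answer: -93052314/301 ≈ -3.0914e+5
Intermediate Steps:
x = -302/301 ≈ -1.0033
(x + 488)*(-632) - 1362 = (-302/301 + 488)*(-632) - 1362 = (146586/301)*(-632) - 1362 = -92642352/301 - 1362 = -93052314/301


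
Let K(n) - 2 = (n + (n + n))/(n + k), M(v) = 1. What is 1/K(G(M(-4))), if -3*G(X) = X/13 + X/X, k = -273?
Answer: 1523/3052 ≈ 0.49902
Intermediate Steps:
G(X) = -1/3 - X/39 (G(X) = -(X/13 + X/X)/3 = -(X*(1/13) + 1)/3 = -(X/13 + 1)/3 = -(1 + X/13)/3 = -1/3 - X/39)
K(n) = 2 + 3*n/(-273 + n) (K(n) = 2 + (n + (n + n))/(n - 273) = 2 + (n + 2*n)/(-273 + n) = 2 + (3*n)/(-273 + n) = 2 + 3*n/(-273 + n))
1/K(G(M(-4))) = 1/((-546 + 5*(-1/3 - 1/39*1))/(-273 + (-1/3 - 1/39*1))) = 1/((-546 + 5*(-1/3 - 1/39))/(-273 + (-1/3 - 1/39))) = 1/((-546 + 5*(-14/39))/(-273 - 14/39)) = 1/((-546 - 70/39)/(-10661/39)) = 1/(-39/10661*(-21364/39)) = 1/(3052/1523) = 1523/3052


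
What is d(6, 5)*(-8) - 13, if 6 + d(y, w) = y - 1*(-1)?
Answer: -21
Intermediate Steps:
d(y, w) = -5 + y (d(y, w) = -6 + (y - 1*(-1)) = -6 + (y + 1) = -6 + (1 + y) = -5 + y)
d(6, 5)*(-8) - 13 = (-5 + 6)*(-8) - 13 = 1*(-8) - 13 = -8 - 13 = -21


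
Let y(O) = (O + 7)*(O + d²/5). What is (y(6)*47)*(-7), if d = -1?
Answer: -132587/5 ≈ -26517.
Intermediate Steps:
y(O) = (7 + O)*(⅕ + O) (y(O) = (O + 7)*(O + (-1)²/5) = (7 + O)*(O + 1*(⅕)) = (7 + O)*(O + ⅕) = (7 + O)*(⅕ + O))
(y(6)*47)*(-7) = ((7/5 + 6² + (36/5)*6)*47)*(-7) = ((7/5 + 36 + 216/5)*47)*(-7) = ((403/5)*47)*(-7) = (18941/5)*(-7) = -132587/5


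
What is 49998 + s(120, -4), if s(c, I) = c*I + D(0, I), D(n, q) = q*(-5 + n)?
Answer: 49538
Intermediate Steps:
s(c, I) = -5*I + I*c (s(c, I) = c*I + I*(-5 + 0) = I*c + I*(-5) = I*c - 5*I = -5*I + I*c)
49998 + s(120, -4) = 49998 - 4*(-5 + 120) = 49998 - 4*115 = 49998 - 460 = 49538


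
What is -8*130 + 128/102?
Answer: -52976/51 ≈ -1038.7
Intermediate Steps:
-8*130 + 128/102 = -1040 + 128*(1/102) = -1040 + 64/51 = -52976/51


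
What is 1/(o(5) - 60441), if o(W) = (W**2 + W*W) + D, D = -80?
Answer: -1/60471 ≈ -1.6537e-5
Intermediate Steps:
o(W) = -80 + 2*W**2 (o(W) = (W**2 + W*W) - 80 = (W**2 + W**2) - 80 = 2*W**2 - 80 = -80 + 2*W**2)
1/(o(5) - 60441) = 1/((-80 + 2*5**2) - 60441) = 1/((-80 + 2*25) - 60441) = 1/((-80 + 50) - 60441) = 1/(-30 - 60441) = 1/(-60471) = -1/60471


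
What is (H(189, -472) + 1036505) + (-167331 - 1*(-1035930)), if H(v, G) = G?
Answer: 1904632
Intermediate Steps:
(H(189, -472) + 1036505) + (-167331 - 1*(-1035930)) = (-472 + 1036505) + (-167331 - 1*(-1035930)) = 1036033 + (-167331 + 1035930) = 1036033 + 868599 = 1904632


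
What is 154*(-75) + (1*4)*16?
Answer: -11486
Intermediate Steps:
154*(-75) + (1*4)*16 = -11550 + 4*16 = -11550 + 64 = -11486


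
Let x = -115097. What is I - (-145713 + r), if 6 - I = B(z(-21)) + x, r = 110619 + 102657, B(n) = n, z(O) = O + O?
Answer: 47582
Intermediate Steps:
z(O) = 2*O
r = 213276
I = 115145 (I = 6 - (2*(-21) - 115097) = 6 - (-42 - 115097) = 6 - 1*(-115139) = 6 + 115139 = 115145)
I - (-145713 + r) = 115145 - (-145713 + 213276) = 115145 - 1*67563 = 115145 - 67563 = 47582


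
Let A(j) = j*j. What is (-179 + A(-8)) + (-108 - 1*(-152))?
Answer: -71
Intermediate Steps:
A(j) = j²
(-179 + A(-8)) + (-108 - 1*(-152)) = (-179 + (-8)²) + (-108 - 1*(-152)) = (-179 + 64) + (-108 + 152) = -115 + 44 = -71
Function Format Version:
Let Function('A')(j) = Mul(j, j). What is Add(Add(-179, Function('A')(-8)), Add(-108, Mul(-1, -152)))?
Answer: -71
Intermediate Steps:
Function('A')(j) = Pow(j, 2)
Add(Add(-179, Function('A')(-8)), Add(-108, Mul(-1, -152))) = Add(Add(-179, Pow(-8, 2)), Add(-108, Mul(-1, -152))) = Add(Add(-179, 64), Add(-108, 152)) = Add(-115, 44) = -71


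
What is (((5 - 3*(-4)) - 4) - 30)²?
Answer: 289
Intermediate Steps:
(((5 - 3*(-4)) - 4) - 30)² = (((5 + 12) - 4) - 30)² = ((17 - 4) - 30)² = (13 - 30)² = (-17)² = 289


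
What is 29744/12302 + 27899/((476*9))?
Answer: 235318397/26350884 ≈ 8.9302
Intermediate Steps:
29744/12302 + 27899/((476*9)) = 29744*(1/12302) + 27899/4284 = 14872/6151 + 27899*(1/4284) = 14872/6151 + 27899/4284 = 235318397/26350884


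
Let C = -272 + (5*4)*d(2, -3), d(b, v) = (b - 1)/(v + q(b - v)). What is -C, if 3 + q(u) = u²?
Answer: 5148/19 ≈ 270.95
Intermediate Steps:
q(u) = -3 + u²
d(b, v) = (-1 + b)/(-3 + v + (b - v)²) (d(b, v) = (b - 1)/(v + (-3 + (b - v)²)) = (-1 + b)/(-3 + v + (b - v)²))
C = -5148/19 (C = -272 + (5*4)*((-1 + 2)/(-3 - 3 + (2 - 1*(-3))²)) = -272 + 20*(1/(-3 - 3 + (2 + 3)²)) = -272 + 20*(1/(-3 - 3 + 5²)) = -272 + 20*(1/(-3 - 3 + 25)) = -272 + 20*(1/19) = -272 + 20/19 = -5148/19 ≈ -270.95)
-C = -1*(-5148/19) = 5148/19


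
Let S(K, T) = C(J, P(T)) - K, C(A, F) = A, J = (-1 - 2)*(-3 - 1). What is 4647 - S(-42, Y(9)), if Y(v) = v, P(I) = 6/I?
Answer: 4593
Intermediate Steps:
J = 12 (J = -3*(-4) = 12)
S(K, T) = 12 - K
4647 - S(-42, Y(9)) = 4647 - (12 - 1*(-42)) = 4647 - (12 + 42) = 4647 - 1*54 = 4647 - 54 = 4593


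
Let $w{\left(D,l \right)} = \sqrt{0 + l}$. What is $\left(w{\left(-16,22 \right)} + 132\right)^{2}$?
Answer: $\left(132 + \sqrt{22}\right)^{2} \approx 18684.0$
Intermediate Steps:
$w{\left(D,l \right)} = \sqrt{l}$
$\left(w{\left(-16,22 \right)} + 132\right)^{2} = \left(\sqrt{22} + 132\right)^{2} = \left(132 + \sqrt{22}\right)^{2}$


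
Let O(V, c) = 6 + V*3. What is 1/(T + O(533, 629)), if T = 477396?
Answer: 1/479001 ≈ 2.0877e-6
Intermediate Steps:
O(V, c) = 6 + 3*V
1/(T + O(533, 629)) = 1/(477396 + (6 + 3*533)) = 1/(477396 + (6 + 1599)) = 1/(477396 + 1605) = 1/479001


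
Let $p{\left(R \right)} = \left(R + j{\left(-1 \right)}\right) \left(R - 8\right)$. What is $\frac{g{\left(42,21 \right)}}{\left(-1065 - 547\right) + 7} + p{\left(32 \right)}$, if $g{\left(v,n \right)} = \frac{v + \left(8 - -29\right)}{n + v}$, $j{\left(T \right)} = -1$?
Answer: $\frac{75229481}{101115} \approx 744.0$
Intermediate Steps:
$p{\left(R \right)} = \left(-1 + R\right) \left(-8 + R\right)$ ($p{\left(R \right)} = \left(R - 1\right) \left(R - 8\right) = \left(-1 + R\right) \left(-8 + R\right)$)
$g{\left(v,n \right)} = \frac{37 + v}{n + v}$ ($g{\left(v,n \right)} = \frac{v + \left(8 + 29\right)}{n + v} = \frac{v + 37}{n + v} = \frac{37 + v}{n + v}$)
$\frac{g{\left(42,21 \right)}}{\left(-1065 - 547\right) + 7} + p{\left(32 \right)} = \frac{\frac{1}{21 + 42} \left(37 + 42\right)}{\left(-1065 - 547\right) + 7} + \left(8 + 32^{2} - 288\right) = \frac{\frac{1}{63} \cdot 79}{-1612 + 7} + \left(8 + 1024 - 288\right) = \frac{\frac{1}{63} \cdot 79}{-1605} + 744 = \frac{79}{63} \left(- \frac{1}{1605}\right) + 744 = - \frac{79}{101115} + 744 = \frac{75229481}{101115}$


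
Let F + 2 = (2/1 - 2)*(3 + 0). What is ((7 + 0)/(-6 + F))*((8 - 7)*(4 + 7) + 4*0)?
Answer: -77/8 ≈ -9.6250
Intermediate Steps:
F = -2 (F = -2 + (2/1 - 2)*(3 + 0) = -2 + (2*1 - 2)*3 = -2 + (2 - 2)*3 = -2 + 0*3 = -2 + 0 = -2)
((7 + 0)/(-6 + F))*((8 - 7)*(4 + 7) + 4*0) = ((7 + 0)/(-6 - 2))*((8 - 7)*(4 + 7) + 4*0) = (7/(-8))*(1*11 + 0) = (7*(-⅛))*(11 + 0) = -7/8*11 = -77/8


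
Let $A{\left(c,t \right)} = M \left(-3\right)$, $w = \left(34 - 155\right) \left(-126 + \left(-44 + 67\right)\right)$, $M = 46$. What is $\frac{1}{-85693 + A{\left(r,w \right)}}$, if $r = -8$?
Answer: $- \frac{1}{85831} \approx -1.1651 \cdot 10^{-5}$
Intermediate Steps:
$w = 12463$ ($w = - 121 \left(-126 + 23\right) = \left(-121\right) \left(-103\right) = 12463$)
$A{\left(c,t \right)} = -138$ ($A{\left(c,t \right)} = 46 \left(-3\right) = -138$)
$\frac{1}{-85693 + A{\left(r,w \right)}} = \frac{1}{-85693 - 138} = \frac{1}{-85831} = - \frac{1}{85831}$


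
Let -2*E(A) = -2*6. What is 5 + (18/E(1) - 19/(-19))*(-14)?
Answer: -51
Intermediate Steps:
E(A) = 6 (E(A) = -(-1)*6 = -1/2*(-12) = 6)
5 + (18/E(1) - 19/(-19))*(-14) = 5 + (18/6 - 19/(-19))*(-14) = 5 + (18*(1/6) - 19*(-1/19))*(-14) = 5 + (3 + 1)*(-14) = 5 + 4*(-14) = 5 - 56 = -51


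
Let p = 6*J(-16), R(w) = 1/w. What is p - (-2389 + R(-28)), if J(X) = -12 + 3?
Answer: 65381/28 ≈ 2335.0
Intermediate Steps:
J(X) = -9
p = -54 (p = 6*(-9) = -54)
p - (-2389 + R(-28)) = -54 - (-2389 + 1/(-28)) = -54 - (-2389 - 1/28) = -54 - 1*(-66893/28) = -54 + 66893/28 = 65381/28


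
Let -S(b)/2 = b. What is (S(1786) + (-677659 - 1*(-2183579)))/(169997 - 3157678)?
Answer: -1502348/2987681 ≈ -0.50285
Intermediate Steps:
S(b) = -2*b
(S(1786) + (-677659 - 1*(-2183579)))/(169997 - 3157678) = (-2*1786 + (-677659 - 1*(-2183579)))/(169997 - 3157678) = (-3572 + (-677659 + 2183579))/(-2987681) = (-3572 + 1505920)*(-1/2987681) = 1502348*(-1/2987681) = -1502348/2987681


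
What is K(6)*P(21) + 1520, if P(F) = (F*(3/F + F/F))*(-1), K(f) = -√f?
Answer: 1520 + 24*√6 ≈ 1578.8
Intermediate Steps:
P(F) = -F*(1 + 3/F) (P(F) = (F*(3/F + 1))*(-1) = (F*(1 + 3/F))*(-1) = -F*(1 + 3/F))
K(6)*P(21) + 1520 = (-√6)*(-3 - 1*21) + 1520 = (-√6)*(-3 - 21) + 1520 = -√6*(-24) + 1520 = 24*√6 + 1520 = 1520 + 24*√6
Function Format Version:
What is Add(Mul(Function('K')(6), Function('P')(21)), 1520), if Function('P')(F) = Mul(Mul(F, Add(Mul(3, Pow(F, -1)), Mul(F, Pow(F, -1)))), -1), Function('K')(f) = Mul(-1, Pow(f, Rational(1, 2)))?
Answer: Add(1520, Mul(24, Pow(6, Rational(1, 2)))) ≈ 1578.8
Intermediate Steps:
Function('P')(F) = Mul(-1, F, Add(1, Mul(3, Pow(F, -1)))) (Function('P')(F) = Mul(Mul(F, Add(Mul(3, Pow(F, -1)), 1)), -1) = Mul(Mul(F, Add(1, Mul(3, Pow(F, -1)))), -1) = Mul(-1, F, Add(1, Mul(3, Pow(F, -1)))))
Add(Mul(Function('K')(6), Function('P')(21)), 1520) = Add(Mul(Mul(-1, Pow(6, Rational(1, 2))), Add(-3, Mul(-1, 21))), 1520) = Add(Mul(Mul(-1, Pow(6, Rational(1, 2))), Add(-3, -21)), 1520) = Add(Mul(Mul(-1, Pow(6, Rational(1, 2))), -24), 1520) = Add(Mul(24, Pow(6, Rational(1, 2))), 1520) = Add(1520, Mul(24, Pow(6, Rational(1, 2))))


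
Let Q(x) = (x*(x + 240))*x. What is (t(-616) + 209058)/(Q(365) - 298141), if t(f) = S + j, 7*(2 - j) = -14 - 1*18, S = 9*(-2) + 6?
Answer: 182921/70265111 ≈ 0.0026033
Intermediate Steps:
S = -12 (S = -18 + 6 = -12)
j = 46/7 (j = 2 - (-14 - 1*18)/7 = 2 - (-14 - 18)/7 = 2 - 1/7*(-32) = 2 + 32/7 = 46/7 ≈ 6.5714)
t(f) = -38/7 (t(f) = -12 + 46/7 = -38/7)
Q(x) = x**2*(240 + x) (Q(x) = (x*(240 + x))*x = x**2*(240 + x))
(t(-616) + 209058)/(Q(365) - 298141) = (-38/7 + 209058)/(365**2*(240 + 365) - 298141) = 1463368/(7*(133225*605 - 298141)) = 1463368/(7*(80601125 - 298141)) = (1463368/7)/80302984 = (1463368/7)*(1/80302984) = 182921/70265111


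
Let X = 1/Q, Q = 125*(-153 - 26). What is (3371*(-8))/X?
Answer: 603409000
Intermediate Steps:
Q = -22375 (Q = 125*(-179) = -22375)
X = -1/22375 (X = 1/(-22375) = -1/22375 ≈ -4.4693e-5)
(3371*(-8))/X = (3371*(-8))/(-1/22375) = -26968*(-22375) = 603409000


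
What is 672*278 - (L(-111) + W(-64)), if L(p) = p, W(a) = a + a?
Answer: 187055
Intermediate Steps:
W(a) = 2*a
672*278 - (L(-111) + W(-64)) = 672*278 - (-111 + 2*(-64)) = 186816 - (-111 - 128) = 186816 - 1*(-239) = 186816 + 239 = 187055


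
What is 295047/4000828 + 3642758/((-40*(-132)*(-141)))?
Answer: -38176573439/7921639440 ≈ -4.8193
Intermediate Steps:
295047/4000828 + 3642758/((-40*(-132)*(-141))) = 295047*(1/4000828) + 3642758/((5280*(-141))) = 295047/4000828 + 3642758/(-744480) = 295047/4000828 + 3642758*(-1/744480) = 295047/4000828 - 1821379/372240 = -38176573439/7921639440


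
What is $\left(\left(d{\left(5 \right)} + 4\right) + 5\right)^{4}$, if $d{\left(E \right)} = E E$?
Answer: $1336336$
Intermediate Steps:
$d{\left(E \right)} = E^{2}$
$\left(\left(d{\left(5 \right)} + 4\right) + 5\right)^{4} = \left(\left(5^{2} + 4\right) + 5\right)^{4} = \left(\left(25 + 4\right) + 5\right)^{4} = \left(29 + 5\right)^{4} = 34^{4} = 1336336$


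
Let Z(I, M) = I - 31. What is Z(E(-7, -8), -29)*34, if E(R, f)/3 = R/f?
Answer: -3859/4 ≈ -964.75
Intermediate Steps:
E(R, f) = 3*R/f (E(R, f) = 3*(R/f) = 3*R/f)
Z(I, M) = -31 + I
Z(E(-7, -8), -29)*34 = (-31 + 3*(-7)/(-8))*34 = (-31 + 3*(-7)*(-⅛))*34 = (-31 + 21/8)*34 = -227/8*34 = -3859/4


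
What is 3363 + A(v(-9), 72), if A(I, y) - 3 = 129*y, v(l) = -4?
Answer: 12654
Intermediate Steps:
A(I, y) = 3 + 129*y
3363 + A(v(-9), 72) = 3363 + (3 + 129*72) = 3363 + (3 + 9288) = 3363 + 9291 = 12654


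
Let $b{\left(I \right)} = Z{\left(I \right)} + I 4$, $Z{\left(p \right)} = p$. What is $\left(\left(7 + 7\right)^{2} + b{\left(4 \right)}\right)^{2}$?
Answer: $46656$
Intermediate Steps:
$b{\left(I \right)} = 5 I$ ($b{\left(I \right)} = I + I 4 = I + 4 I = 5 I$)
$\left(\left(7 + 7\right)^{2} + b{\left(4 \right)}\right)^{2} = \left(\left(7 + 7\right)^{2} + 5 \cdot 4\right)^{2} = \left(14^{2} + 20\right)^{2} = \left(196 + 20\right)^{2} = 216^{2} = 46656$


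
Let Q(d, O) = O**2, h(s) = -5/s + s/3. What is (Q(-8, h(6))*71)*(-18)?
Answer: -3479/2 ≈ -1739.5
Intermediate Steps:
h(s) = -5/s + s/3 (h(s) = -5/s + s*(1/3) = -5/s + s/3)
(Q(-8, h(6))*71)*(-18) = ((-5/6 + (1/3)*6)**2*71)*(-18) = ((-5*1/6 + 2)**2*71)*(-18) = ((-5/6 + 2)**2*71)*(-18) = ((7/6)**2*71)*(-18) = ((49/36)*71)*(-18) = (3479/36)*(-18) = -3479/2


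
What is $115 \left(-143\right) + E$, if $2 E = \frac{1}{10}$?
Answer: $- \frac{328899}{20} \approx -16445.0$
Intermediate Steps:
$E = \frac{1}{20}$ ($E = \frac{1}{2 \cdot 10} = \frac{1}{2} \cdot \frac{1}{10} = \frac{1}{20} \approx 0.05$)
$115 \left(-143\right) + E = 115 \left(-143\right) + \frac{1}{20} = -16445 + \frac{1}{20} = - \frac{328899}{20}$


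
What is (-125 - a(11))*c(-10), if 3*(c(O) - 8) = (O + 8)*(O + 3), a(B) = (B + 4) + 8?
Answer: -5624/3 ≈ -1874.7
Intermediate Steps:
a(B) = 12 + B (a(B) = (4 + B) + 8 = 12 + B)
c(O) = 8 + (3 + O)*(8 + O)/3 (c(O) = 8 + ((O + 8)*(O + 3))/3 = 8 + ((8 + O)*(3 + O))/3 = 8 + ((3 + O)*(8 + O))/3 = 8 + (3 + O)*(8 + O)/3)
(-125 - a(11))*c(-10) = (-125 - (12 + 11))*(16 + (⅓)*(-10)² + (11/3)*(-10)) = (-125 - 1*23)*(16 + (⅓)*100 - 110/3) = (-125 - 23)*(16 + 100/3 - 110/3) = -148*38/3 = -5624/3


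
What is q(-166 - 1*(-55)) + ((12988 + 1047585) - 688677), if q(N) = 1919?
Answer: 373815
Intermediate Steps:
q(-166 - 1*(-55)) + ((12988 + 1047585) - 688677) = 1919 + ((12988 + 1047585) - 688677) = 1919 + (1060573 - 688677) = 1919 + 371896 = 373815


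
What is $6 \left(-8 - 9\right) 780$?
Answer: $-79560$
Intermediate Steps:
$6 \left(-8 - 9\right) 780 = 6 \left(-17\right) 780 = \left(-102\right) 780 = -79560$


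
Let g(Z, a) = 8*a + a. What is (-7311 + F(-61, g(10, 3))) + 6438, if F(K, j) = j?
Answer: -846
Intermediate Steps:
g(Z, a) = 9*a
(-7311 + F(-61, g(10, 3))) + 6438 = (-7311 + 9*3) + 6438 = (-7311 + 27) + 6438 = -7284 + 6438 = -846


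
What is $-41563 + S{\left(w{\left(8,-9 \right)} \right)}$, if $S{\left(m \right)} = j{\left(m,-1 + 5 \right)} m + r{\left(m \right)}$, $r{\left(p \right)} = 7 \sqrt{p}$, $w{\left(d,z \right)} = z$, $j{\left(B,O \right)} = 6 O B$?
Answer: $-39619 + 21 i \approx -39619.0 + 21.0 i$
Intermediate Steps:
$j{\left(B,O \right)} = 6 B O$
$S{\left(m \right)} = 7 \sqrt{m} + 24 m^{2}$ ($S{\left(m \right)} = 6 m \left(-1 + 5\right) m + 7 \sqrt{m} = 6 m 4 m + 7 \sqrt{m} = 24 m m + 7 \sqrt{m} = 24 m^{2} + 7 \sqrt{m} = 7 \sqrt{m} + 24 m^{2}$)
$-41563 + S{\left(w{\left(8,-9 \right)} \right)} = -41563 + \left(7 \sqrt{-9} + 24 \left(-9\right)^{2}\right) = -41563 + \left(7 \cdot 3 i + 24 \cdot 81\right) = -41563 + \left(21 i + 1944\right) = -41563 + \left(1944 + 21 i\right) = -39619 + 21 i$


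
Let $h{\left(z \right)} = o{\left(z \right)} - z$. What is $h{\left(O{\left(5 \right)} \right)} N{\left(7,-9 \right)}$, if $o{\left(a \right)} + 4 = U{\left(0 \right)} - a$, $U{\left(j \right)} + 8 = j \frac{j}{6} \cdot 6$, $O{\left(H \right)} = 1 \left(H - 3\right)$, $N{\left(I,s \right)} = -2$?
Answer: $32$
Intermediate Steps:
$O{\left(H \right)} = -3 + H$ ($O{\left(H \right)} = 1 \left(-3 + H\right) = -3 + H$)
$U{\left(j \right)} = -8 + j^{2}$ ($U{\left(j \right)} = -8 + j \frac{j}{6} \cdot 6 = -8 + \frac{j^{2}}{6} \cdot 6 = -8 + j^{2}$)
$o{\left(a \right)} = -12 - a$ ($o{\left(a \right)} = -4 - \left(8 + 0 + a\right) = -4 - \left(8 + a\right) = -12 - a$)
$h{\left(z \right)} = -12 - 2 z$ ($h{\left(z \right)} = \left(-12 - z\right) - z = -12 - 2 z$)
$h{\left(O{\left(5 \right)} \right)} N{\left(7,-9 \right)} = \left(-12 - 2 \left(-3 + 5\right)\right) \left(-2\right) = \left(-12 - 4\right) \left(-2\right) = \left(-16\right) \left(-2\right) = 32$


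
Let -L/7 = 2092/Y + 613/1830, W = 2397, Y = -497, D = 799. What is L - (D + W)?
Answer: -411732581/129930 ≈ -3168.9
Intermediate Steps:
L = 3523699/129930 (L = -7*(2092/(-497) + 613/1830) = -7*(2092*(-1/497) + 613*(1/1830)) = -7*(-2092/497 + 613/1830) = -7*(-3523699/909510) = 3523699/129930 ≈ 27.120)
L - (D + W) = 3523699/129930 - (799 + 2397) = 3523699/129930 - 1*3196 = 3523699/129930 - 3196 = -411732581/129930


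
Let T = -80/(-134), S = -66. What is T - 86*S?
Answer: 380332/67 ≈ 5676.6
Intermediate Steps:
T = 40/67 (T = -80*(-1/134) = 40/67 ≈ 0.59702)
T - 86*S = 40/67 - 86*(-66) = 40/67 + 5676 = 380332/67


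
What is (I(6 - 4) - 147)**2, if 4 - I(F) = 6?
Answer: 22201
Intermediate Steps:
I(F) = -2 (I(F) = 4 - 1*6 = 4 - 6 = -2)
(I(6 - 4) - 147)**2 = (-2 - 147)**2 = (-149)**2 = 22201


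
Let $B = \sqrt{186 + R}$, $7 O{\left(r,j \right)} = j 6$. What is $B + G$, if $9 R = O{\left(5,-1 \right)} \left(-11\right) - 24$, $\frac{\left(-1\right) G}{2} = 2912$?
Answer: $-5824 + \frac{44 \sqrt{42}}{21} \approx -5810.4$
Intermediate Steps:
$O{\left(r,j \right)} = \frac{6 j}{7}$ ($O{\left(r,j \right)} = \frac{j 6}{7} = \frac{6 j}{7}$)
$G = -5824$ ($G = \left(-2\right) 2912 = -5824$)
$R = - \frac{34}{21}$ ($R = \frac{\frac{6}{7} \left(-1\right) \left(-11\right) - 24}{9} = \frac{\left(- \frac{6}{7}\right) \left(-11\right) - 24}{9} = \frac{\frac{66}{7} - 24}{9} = \frac{1}{9} \left(- \frac{102}{7}\right) = - \frac{34}{21} \approx -1.619$)
$B = \frac{44 \sqrt{42}}{21}$ ($B = \sqrt{186 - \frac{34}{21}} = \sqrt{\frac{3872}{21}} = \frac{44 \sqrt{42}}{21} \approx 13.579$)
$B + G = \frac{44 \sqrt{42}}{21} - 5824 = -5824 + \frac{44 \sqrt{42}}{21}$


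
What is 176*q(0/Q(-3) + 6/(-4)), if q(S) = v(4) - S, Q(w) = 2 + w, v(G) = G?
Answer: 968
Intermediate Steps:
q(S) = 4 - S
176*q(0/Q(-3) + 6/(-4)) = 176*(4 - (0/(2 - 3) + 6/(-4))) = 176*(4 - (0/(-1) + 6*(-¼))) = 176*(4 - (0*(-1) - 3/2)) = 176*(4 - (0 - 3/2)) = 176*(4 - 1*(-3/2)) = 176*(4 + 3/2) = 176*(11/2) = 968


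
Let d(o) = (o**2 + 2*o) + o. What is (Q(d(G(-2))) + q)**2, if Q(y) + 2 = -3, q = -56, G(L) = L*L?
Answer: 3721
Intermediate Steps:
G(L) = L**2
d(o) = o**2 + 3*o
Q(y) = -5 (Q(y) = -2 - 3 = -5)
(Q(d(G(-2))) + q)**2 = (-5 - 56)**2 = (-61)**2 = 3721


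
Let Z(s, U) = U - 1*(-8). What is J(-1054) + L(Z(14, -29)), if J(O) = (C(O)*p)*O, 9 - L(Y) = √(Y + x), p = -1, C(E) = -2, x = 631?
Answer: -2099 - √610 ≈ -2123.7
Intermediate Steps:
Z(s, U) = 8 + U (Z(s, U) = U + 8 = 8 + U)
L(Y) = 9 - √(631 + Y) (L(Y) = 9 - √(Y + 631) = 9 - √(631 + Y))
J(O) = 2*O (J(O) = (-2*(-1))*O = 2*O)
J(-1054) + L(Z(14, -29)) = 2*(-1054) + (9 - √(631 + (8 - 29))) = -2108 + (9 - √(631 - 21)) = -2108 + (9 - √610) = -2099 - √610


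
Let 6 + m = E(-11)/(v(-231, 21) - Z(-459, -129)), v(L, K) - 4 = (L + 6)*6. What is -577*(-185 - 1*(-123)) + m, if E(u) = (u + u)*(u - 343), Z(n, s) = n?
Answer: 31718428/887 ≈ 35759.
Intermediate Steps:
v(L, K) = 40 + 6*L (v(L, K) = 4 + (L + 6)*6 = 4 + (6 + L)*6 = 4 + (36 + 6*L) = 40 + 6*L)
E(u) = 2*u*(-343 + u) (E(u) = (2*u)*(-343 + u) = 2*u*(-343 + u))
m = -13110/887 (m = -6 + (2*(-11)*(-343 - 11))/((40 + 6*(-231)) - 1*(-459)) = -6 + (2*(-11)*(-354))/((40 - 1386) + 459) = -6 + 7788/(-1346 + 459) = -6 + 7788/(-887) = -6 + 7788*(-1/887) = -6 - 7788/887 = -13110/887 ≈ -14.780)
-577*(-185 - 1*(-123)) + m = -577*(-185 - 1*(-123)) - 13110/887 = -577*(-185 + 123) - 13110/887 = -577*(-62) - 13110/887 = 35774 - 13110/887 = 31718428/887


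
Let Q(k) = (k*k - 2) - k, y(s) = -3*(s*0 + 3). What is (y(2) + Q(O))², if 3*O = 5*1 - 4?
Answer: 10201/81 ≈ 125.94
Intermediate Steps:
O = ⅓ (O = (5*1 - 4)/3 = (5 - 4)/3 = (⅓)*1 = ⅓ ≈ 0.33333)
y(s) = -9 (y(s) = -3*(0 + 3) = -3*3 = -9)
Q(k) = -2 + k² - k (Q(k) = (k² - 2) - k = (-2 + k²) - k = -2 + k² - k)
(y(2) + Q(O))² = (-9 + (-2 + (⅓)² - 1*⅓))² = (-9 + (-2 + ⅑ - ⅓))² = (-9 - 20/9)² = (-101/9)² = 10201/81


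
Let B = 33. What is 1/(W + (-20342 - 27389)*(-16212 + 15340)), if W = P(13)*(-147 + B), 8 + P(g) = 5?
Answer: 1/41621774 ≈ 2.4026e-8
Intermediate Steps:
P(g) = -3 (P(g) = -8 + 5 = -3)
W = 342 (W = -3*(-147 + 33) = -3*(-114) = 342)
1/(W + (-20342 - 27389)*(-16212 + 15340)) = 1/(342 + (-20342 - 27389)*(-16212 + 15340)) = 1/(342 - 47731*(-872)) = 1/(342 + 41621432) = 1/41621774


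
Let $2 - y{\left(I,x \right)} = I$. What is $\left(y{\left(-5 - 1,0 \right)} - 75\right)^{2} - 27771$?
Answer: $-23282$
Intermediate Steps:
$y{\left(I,x \right)} = 2 - I$
$\left(y{\left(-5 - 1,0 \right)} - 75\right)^{2} - 27771 = \left(\left(2 - \left(-5 - 1\right)\right) - 75\right)^{2} - 27771 = \left(\left(2 - -6\right) - 75\right)^{2} - 27771 = \left(\left(2 + 6\right) - 75\right)^{2} - 27771 = \left(8 - 75\right)^{2} - 27771 = \left(-67\right)^{2} - 27771 = 4489 - 27771 = -23282$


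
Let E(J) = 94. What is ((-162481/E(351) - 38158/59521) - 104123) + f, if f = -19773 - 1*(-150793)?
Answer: 140813397225/5594974 ≈ 25168.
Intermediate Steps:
f = 131020 (f = -19773 + 150793 = 131020)
((-162481/E(351) - 38158/59521) - 104123) + f = ((-162481/94 - 38158/59521) - 104123) + 131020 = (-9674618453/5594974 - 104123) + 131020 = -592240096255/5594974 + 131020 = 140813397225/5594974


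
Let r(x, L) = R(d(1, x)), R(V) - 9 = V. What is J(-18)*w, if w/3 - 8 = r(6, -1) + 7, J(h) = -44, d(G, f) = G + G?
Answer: -3432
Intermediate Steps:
d(G, f) = 2*G
R(V) = 9 + V
r(x, L) = 11 (r(x, L) = 9 + 2*1 = 9 + 2 = 11)
w = 78 (w = 24 + 3*(11 + 7) = 24 + 3*18 = 24 + 54 = 78)
J(-18)*w = -44*78 = -3432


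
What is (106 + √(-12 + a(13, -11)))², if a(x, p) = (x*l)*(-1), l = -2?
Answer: (106 + √14)² ≈ 12043.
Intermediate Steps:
a(x, p) = 2*x (a(x, p) = (x*(-2))*(-1) = -2*x*(-1) = 2*x)
(106 + √(-12 + a(13, -11)))² = (106 + √(-12 + 2*13))² = (106 + √(-12 + 26))² = (106 + √14)²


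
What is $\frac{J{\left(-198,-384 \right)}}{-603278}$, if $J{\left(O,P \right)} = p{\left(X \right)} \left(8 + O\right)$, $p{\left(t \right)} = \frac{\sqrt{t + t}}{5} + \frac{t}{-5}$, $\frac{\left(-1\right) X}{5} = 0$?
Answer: $0$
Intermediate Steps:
$X = 0$ ($X = \left(-5\right) 0 = 0$)
$p{\left(t \right)} = - \frac{t}{5} + \frac{\sqrt{2} \sqrt{t}}{5}$ ($p{\left(t \right)} = \sqrt{2 t} \frac{1}{5} + t \left(- \frac{1}{5}\right) = \sqrt{2} \sqrt{t} \frac{1}{5} - \frac{t}{5} = \frac{\sqrt{2} \sqrt{t}}{5} - \frac{t}{5} = - \frac{t}{5} + \frac{\sqrt{2} \sqrt{t}}{5}$)
$J{\left(O,P \right)} = 0$ ($J{\left(O,P \right)} = \left(\left(- \frac{1}{5}\right) 0 + \frac{\sqrt{2} \sqrt{0}}{5}\right) \left(8 + O\right) = \left(0 + \frac{1}{5} \sqrt{2} \cdot 0\right) \left(8 + O\right) = \left(0 + 0\right) \left(8 + O\right) = 0 \left(8 + O\right) = 0$)
$\frac{J{\left(-198,-384 \right)}}{-603278} = \frac{0}{-603278} = 0 \left(- \frac{1}{603278}\right) = 0$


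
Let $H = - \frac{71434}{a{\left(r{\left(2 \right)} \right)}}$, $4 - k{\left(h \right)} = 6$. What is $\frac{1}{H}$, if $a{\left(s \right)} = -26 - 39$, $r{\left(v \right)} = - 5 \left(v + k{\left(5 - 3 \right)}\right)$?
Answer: $\frac{65}{71434} \approx 0.00090993$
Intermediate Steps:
$k{\left(h \right)} = -2$ ($k{\left(h \right)} = 4 - 6 = -2$)
$r{\left(v \right)} = 10 - 5 v$ ($r{\left(v \right)} = - 5 \left(v - 2\right) = - 5 \left(-2 + v\right) = 10 - 5 v$)
$a{\left(s \right)} = -65$
$H = \frac{71434}{65}$ ($H = - \frac{71434}{-65} = \left(-71434\right) \left(- \frac{1}{65}\right) = \frac{71434}{65} \approx 1099.0$)
$\frac{1}{H} = \frac{1}{\frac{71434}{65}} = \frac{65}{71434}$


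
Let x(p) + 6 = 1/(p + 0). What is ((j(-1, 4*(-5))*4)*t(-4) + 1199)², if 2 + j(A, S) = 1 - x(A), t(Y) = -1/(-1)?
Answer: 1495729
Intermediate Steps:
t(Y) = 1 (t(Y) = -1*(-1) = 1)
x(p) = -6 + 1/p (x(p) = -6 + 1/(p + 0) = -6 + 1/p)
j(A, S) = 5 - 1/A (j(A, S) = -2 + (1 - (-6 + 1/A)) = -2 + (1 + (6 - 1/A)) = -2 + (7 - 1/A) = 5 - 1/A)
((j(-1, 4*(-5))*4)*t(-4) + 1199)² = (((5 - 1/(-1))*4)*1 + 1199)² = (((5 - 1*(-1))*4)*1 + 1199)² = (((5 + 1)*4)*1 + 1199)² = ((6*4)*1 + 1199)² = (24*1 + 1199)² = (24 + 1199)² = 1223² = 1495729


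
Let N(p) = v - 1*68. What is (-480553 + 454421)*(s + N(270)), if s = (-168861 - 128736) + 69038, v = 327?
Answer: 5965935600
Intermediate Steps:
N(p) = 259 (N(p) = 327 - 1*68 = 327 - 68 = 259)
s = -228559 (s = -297597 + 69038 = -228559)
(-480553 + 454421)*(s + N(270)) = (-480553 + 454421)*(-228559 + 259) = -26132*(-228300) = 5965935600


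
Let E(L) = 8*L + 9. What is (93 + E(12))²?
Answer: 39204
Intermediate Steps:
E(L) = 9 + 8*L
(93 + E(12))² = (93 + (9 + 8*12))² = (93 + (9 + 96))² = (93 + 105)² = 198² = 39204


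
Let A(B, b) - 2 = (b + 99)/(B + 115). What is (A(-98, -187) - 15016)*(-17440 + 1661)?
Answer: 4028788954/17 ≈ 2.3699e+8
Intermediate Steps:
A(B, b) = 2 + (99 + b)/(115 + B) (A(B, b) = 2 + (b + 99)/(B + 115) = 2 + (99 + b)/(115 + B))
(A(-98, -187) - 15016)*(-17440 + 1661) = ((329 - 187 + 2*(-98))/(115 - 98) - 15016)*(-17440 + 1661) = ((329 - 187 - 196)/17 - 15016)*(-15779) = ((1/17)*(-54) - 15016)*(-15779) = (-54/17 - 15016)*(-15779) = -255326/17*(-15779) = 4028788954/17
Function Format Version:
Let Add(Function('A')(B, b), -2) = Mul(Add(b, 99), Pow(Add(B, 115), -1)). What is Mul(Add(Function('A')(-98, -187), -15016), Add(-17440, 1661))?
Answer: Rational(4028788954, 17) ≈ 2.3699e+8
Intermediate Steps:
Function('A')(B, b) = Add(2, Mul(Pow(Add(115, B), -1), Add(99, b))) (Function('A')(B, b) = Add(2, Mul(Add(b, 99), Pow(Add(B, 115), -1))) = Add(2, Mul(Add(99, b), Pow(Add(115, B), -1))) = Add(2, Mul(Pow(Add(115, B), -1), Add(99, b))))
Mul(Add(Function('A')(-98, -187), -15016), Add(-17440, 1661)) = Mul(Add(Mul(Pow(Add(115, -98), -1), Add(329, -187, Mul(2, -98))), -15016), Add(-17440, 1661)) = Mul(Add(Mul(Pow(17, -1), Add(329, -187, -196)), -15016), -15779) = Mul(Add(Mul(Rational(1, 17), -54), -15016), -15779) = Mul(Add(Rational(-54, 17), -15016), -15779) = Mul(Rational(-255326, 17), -15779) = Rational(4028788954, 17)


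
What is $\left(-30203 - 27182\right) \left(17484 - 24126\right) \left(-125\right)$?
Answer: $-47643896250$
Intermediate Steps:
$\left(-30203 - 27182\right) \left(17484 - 24126\right) \left(-125\right) = \left(-57385\right) \left(-6642\right) \left(-125\right) = 381151170 \left(-125\right) = -47643896250$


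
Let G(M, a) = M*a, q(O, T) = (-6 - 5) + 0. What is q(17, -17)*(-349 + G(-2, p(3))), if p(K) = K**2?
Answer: 4037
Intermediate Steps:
q(O, T) = -11 (q(O, T) = -11 + 0 = -11)
q(17, -17)*(-349 + G(-2, p(3))) = -11*(-349 - 2*3**2) = -11*(-349 - 2*9) = -11*(-349 - 18) = -11*(-367) = 4037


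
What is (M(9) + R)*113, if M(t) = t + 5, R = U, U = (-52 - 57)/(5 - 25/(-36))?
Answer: -119102/205 ≈ -580.99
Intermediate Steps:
U = -3924/205 (U = -109/(5 - 25*(-1/36)) = -109/(5 + 25/36) = -109/205/36 = -109*36/205 = -3924/205 ≈ -19.141)
R = -3924/205 ≈ -19.141
M(t) = 5 + t
(M(9) + R)*113 = ((5 + 9) - 3924/205)*113 = (14 - 3924/205)*113 = -1054/205*113 = -119102/205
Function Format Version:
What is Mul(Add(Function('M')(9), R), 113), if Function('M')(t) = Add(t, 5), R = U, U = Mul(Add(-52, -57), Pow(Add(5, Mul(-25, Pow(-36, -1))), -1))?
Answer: Rational(-119102, 205) ≈ -580.99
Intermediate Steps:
U = Rational(-3924, 205) (U = Mul(-109, Pow(Add(5, Mul(-25, Rational(-1, 36))), -1)) = Mul(-109, Pow(Add(5, Rational(25, 36)), -1)) = Mul(-109, Pow(Rational(205, 36), -1)) = Mul(-109, Rational(36, 205)) = Rational(-3924, 205) ≈ -19.141)
R = Rational(-3924, 205) ≈ -19.141
Function('M')(t) = Add(5, t)
Mul(Add(Function('M')(9), R), 113) = Mul(Add(Add(5, 9), Rational(-3924, 205)), 113) = Mul(Add(14, Rational(-3924, 205)), 113) = Mul(Rational(-1054, 205), 113) = Rational(-119102, 205)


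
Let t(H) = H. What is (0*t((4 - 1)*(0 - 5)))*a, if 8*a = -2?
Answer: 0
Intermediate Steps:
a = -1/4 (a = (1/8)*(-2) = -1/4 ≈ -0.25000)
(0*t((4 - 1)*(0 - 5)))*a = (0*((4 - 1)*(0 - 5)))*(-1/4) = (0*(3*(-5)))*(-1/4) = (0*(-15))*(-1/4) = 0*(-1/4) = 0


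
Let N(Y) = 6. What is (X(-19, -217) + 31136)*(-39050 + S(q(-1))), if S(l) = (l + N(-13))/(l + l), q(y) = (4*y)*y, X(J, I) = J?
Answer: -4860319815/4 ≈ -1.2151e+9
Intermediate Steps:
q(y) = 4*y²
S(l) = (6 + l)/(2*l) (S(l) = (l + 6)/(l + l) = (6 + l)/((2*l)) = (6 + l)*(1/(2*l)) = (6 + l)/(2*l))
(X(-19, -217) + 31136)*(-39050 + S(q(-1))) = (-19 + 31136)*(-39050 + (6 + 4*(-1)²)/(2*((4*(-1)²)))) = 31117*(-39050 + (6 + 4*1)/(2*((4*1)))) = 31117*(-39050 + (½)*(6 + 4)/4) = 31117*(-39050 + (½)*(¼)*10) = 31117*(-39050 + 5/4) = 31117*(-156195/4) = -4860319815/4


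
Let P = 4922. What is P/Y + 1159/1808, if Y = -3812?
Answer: -1120217/1723024 ≈ -0.65015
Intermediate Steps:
P/Y + 1159/1808 = 4922/(-3812) + 1159/1808 = 4922*(-1/3812) + 1159*(1/1808) = -2461/1906 + 1159/1808 = -1120217/1723024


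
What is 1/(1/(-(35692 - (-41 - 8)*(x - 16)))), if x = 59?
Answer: -37799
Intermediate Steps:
1/(1/(-(35692 - (-41 - 8)*(x - 16)))) = 1/(1/(-(35692 - (-41 - 8)*(59 - 16)))) = 1/(1/(-(35692 - (-49)*43))) = 1/(1/(-(35692 - 1*(-2107)))) = 1/(1/(-(35692 + 2107))) = 1/(1/(-1*37799)) = 1/(1/(-37799)) = 1/(-1/37799) = -37799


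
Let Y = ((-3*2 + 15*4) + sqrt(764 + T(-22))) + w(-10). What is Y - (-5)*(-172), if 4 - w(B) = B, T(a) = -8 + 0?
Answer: -792 + 6*sqrt(21) ≈ -764.50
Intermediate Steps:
T(a) = -8
w(B) = 4 - B
Y = 68 + 6*sqrt(21) (Y = ((-3*2 + 15*4) + sqrt(764 - 8)) + (4 - 1*(-10)) = ((-6 + 60) + sqrt(756)) + (4 + 10) = (54 + 6*sqrt(21)) + 14 = 68 + 6*sqrt(21) ≈ 95.495)
Y - (-5)*(-172) = (68 + 6*sqrt(21)) - (-5)*(-172) = (68 + 6*sqrt(21)) - 1*860 = (68 + 6*sqrt(21)) - 860 = -792 + 6*sqrt(21)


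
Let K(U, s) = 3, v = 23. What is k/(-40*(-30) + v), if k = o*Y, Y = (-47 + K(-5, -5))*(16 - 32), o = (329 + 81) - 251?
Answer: 111936/1223 ≈ 91.526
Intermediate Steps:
o = 159 (o = 410 - 251 = 159)
Y = 704 (Y = (-47 + 3)*(16 - 32) = -44*(-16) = 704)
k = 111936 (k = 159*704 = 111936)
k/(-40*(-30) + v) = 111936/(-40*(-30) + 23) = 111936/(1200 + 23) = 111936/1223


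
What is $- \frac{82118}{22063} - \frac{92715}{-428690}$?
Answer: $- \frac{6631518875}{1891637494} \approx -3.5057$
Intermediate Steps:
$- \frac{82118}{22063} - \frac{92715}{-428690} = \left(-82118\right) \frac{1}{22063} - - \frac{18543}{85738} = - \frac{82118}{22063} + \frac{18543}{85738} = - \frac{6631518875}{1891637494}$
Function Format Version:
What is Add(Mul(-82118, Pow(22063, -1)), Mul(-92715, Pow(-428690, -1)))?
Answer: Rational(-6631518875, 1891637494) ≈ -3.5057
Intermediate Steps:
Add(Mul(-82118, Pow(22063, -1)), Mul(-92715, Pow(-428690, -1))) = Add(Mul(-82118, Rational(1, 22063)), Mul(-92715, Rational(-1, 428690))) = Add(Rational(-82118, 22063), Rational(18543, 85738)) = Rational(-6631518875, 1891637494)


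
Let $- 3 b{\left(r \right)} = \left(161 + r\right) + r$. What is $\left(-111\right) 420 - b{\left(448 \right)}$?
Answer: $- \frac{138803}{3} \approx -46268.0$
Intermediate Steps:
$b{\left(r \right)} = - \frac{161}{3} - \frac{2 r}{3}$ ($b{\left(r \right)} = - \frac{\left(161 + r\right) + r}{3} = - \frac{161 + 2 r}{3} = - \frac{161}{3} - \frac{2 r}{3}$)
$\left(-111\right) 420 - b{\left(448 \right)} = \left(-111\right) 420 - \left(- \frac{161}{3} - \frac{896}{3}\right) = -46620 - \left(- \frac{161}{3} - \frac{896}{3}\right) = -46620 - - \frac{1057}{3} = -46620 + \frac{1057}{3} = - \frac{138803}{3}$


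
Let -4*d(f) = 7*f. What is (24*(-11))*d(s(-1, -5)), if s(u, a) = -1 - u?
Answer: 0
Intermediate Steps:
d(f) = -7*f/4
(24*(-11))*d(s(-1, -5)) = (24*(-11))*(-7*(-1 - 1*(-1))/4) = -(-462)*(-1 + 1) = -(-462)*0 = -264*0 = 0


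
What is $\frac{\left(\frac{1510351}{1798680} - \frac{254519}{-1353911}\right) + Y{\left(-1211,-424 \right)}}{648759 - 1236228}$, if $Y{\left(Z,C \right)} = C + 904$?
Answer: $- \frac{90109534235237}{110048879360595240} \approx -0.00081881$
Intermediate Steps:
$Y{\left(Z,C \right)} = 904 + C$
$\frac{\left(\frac{1510351}{1798680} - \frac{254519}{-1353911}\right) + Y{\left(-1211,-424 \right)}}{648759 - 1236228} = \frac{\left(\frac{1510351}{1798680} - \frac{254519}{-1353911}\right) + \left(904 - 424\right)}{648759 - 1236228} = \frac{\left(1510351 \cdot \frac{1}{1798680} - - \frac{254519}{1353911}\right) + 480}{-587469} = \left(\left(\frac{1510351}{1798680} + \frac{254519}{1353911}\right) + 480\right) \left(- \frac{1}{587469}\right) = \left(\frac{192513774437}{187327125960} + 480\right) \left(- \frac{1}{587469}\right) = \frac{90109534235237}{187327125960} \left(- \frac{1}{587469}\right) = - \frac{90109534235237}{110048879360595240}$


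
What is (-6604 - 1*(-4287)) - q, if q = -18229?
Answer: 15912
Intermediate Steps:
(-6604 - 1*(-4287)) - q = (-6604 - 1*(-4287)) - 1*(-18229) = (-6604 + 4287) + 18229 = -2317 + 18229 = 15912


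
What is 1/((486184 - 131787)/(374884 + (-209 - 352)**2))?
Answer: 689605/354397 ≈ 1.9459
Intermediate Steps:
1/((486184 - 131787)/(374884 + (-209 - 352)**2)) = 1/(354397/(374884 + (-561)**2)) = 1/(354397/(374884 + 314721)) = 1/(354397/689605) = 689605/354397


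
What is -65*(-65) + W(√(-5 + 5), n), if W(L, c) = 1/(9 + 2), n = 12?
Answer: 46476/11 ≈ 4225.1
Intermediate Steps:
W(L, c) = 1/11
-65*(-65) + W(√(-5 + 5), n) = -65*(-65) + 1/11 = 4225 + 1/11 = 46476/11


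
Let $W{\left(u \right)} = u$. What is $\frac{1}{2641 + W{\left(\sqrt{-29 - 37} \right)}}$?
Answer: $\frac{2641}{6974947} - \frac{i \sqrt{66}}{6974947} \approx 0.00037864 - 1.1647 \cdot 10^{-6} i$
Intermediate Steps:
$\frac{1}{2641 + W{\left(\sqrt{-29 - 37} \right)}} = \frac{1}{2641 + \sqrt{-29 - 37}} = \frac{1}{2641 + \sqrt{-66}} = \frac{1}{2641 + i \sqrt{66}}$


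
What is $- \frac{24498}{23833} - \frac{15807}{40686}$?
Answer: $- \frac{457817953}{323223146} \approx -1.4164$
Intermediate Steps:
$- \frac{24498}{23833} - \frac{15807}{40686} = \left(-24498\right) \frac{1}{23833} - \frac{5269}{13562} = - \frac{24498}{23833} - \frac{5269}{13562} = - \frac{457817953}{323223146}$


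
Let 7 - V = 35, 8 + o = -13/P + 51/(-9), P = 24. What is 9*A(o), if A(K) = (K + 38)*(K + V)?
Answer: -578423/64 ≈ -9037.9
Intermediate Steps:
o = -341/24 (o = -8 + (-13/24 + 51/(-9)) = -8 + (-13*1/24 + 51*(-⅑)) = -8 + (-13/24 - 17/3) = -8 - 149/24 = -341/24 ≈ -14.208)
V = -28 (V = 7 - 1*35 = 7 - 35 = -28)
A(K) = (-28 + K)*(38 + K) (A(K) = (K + 38)*(K - 28) = (38 + K)*(-28 + K) = (-28 + K)*(38 + K))
9*A(o) = 9*(-1064 + (-341/24)² + 10*(-341/24)) = 9*(-1064 + 116281/576 - 1705/12) = 9*(-578423/576) = -578423/64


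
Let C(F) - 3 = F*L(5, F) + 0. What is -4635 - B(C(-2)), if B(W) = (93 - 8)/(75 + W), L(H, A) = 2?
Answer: -343075/74 ≈ -4636.1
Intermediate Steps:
C(F) = 3 + 2*F (C(F) = 3 + (F*2 + 0) = 3 + (2*F + 0) = 3 + 2*F)
B(W) = 85/(75 + W)
-4635 - B(C(-2)) = -4635 - 85/(75 + (3 + 2*(-2))) = -4635 - 85/(75 + (3 - 4)) = -4635 - 85/(75 - 1) = -4635 - 85/74 = -343075/74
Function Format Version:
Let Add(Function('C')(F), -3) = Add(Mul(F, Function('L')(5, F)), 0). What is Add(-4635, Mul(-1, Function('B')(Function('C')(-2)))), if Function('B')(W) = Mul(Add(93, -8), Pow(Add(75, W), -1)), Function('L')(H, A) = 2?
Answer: Rational(-343075, 74) ≈ -4636.1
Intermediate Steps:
Function('C')(F) = Add(3, Mul(2, F)) (Function('C')(F) = Add(3, Add(Mul(F, 2), 0)) = Add(3, Add(Mul(2, F), 0)) = Add(3, Mul(2, F)))
Function('B')(W) = Mul(85, Pow(Add(75, W), -1))
Add(-4635, Mul(-1, Function('B')(Function('C')(-2)))) = Add(-4635, Mul(-1, Mul(85, Pow(Add(75, Add(3, Mul(2, -2))), -1)))) = Add(-4635, Mul(-1, Mul(85, Pow(Add(75, Add(3, -4)), -1)))) = Add(-4635, Mul(-1, Mul(85, Pow(Add(75, -1), -1)))) = Add(-4635, Mul(-1, Mul(85, Pow(74, -1)))) = Add(-4635, Mul(-1, Mul(85, Rational(1, 74)))) = Add(-4635, Mul(-1, Rational(85, 74))) = Add(-4635, Rational(-85, 74)) = Rational(-343075, 74)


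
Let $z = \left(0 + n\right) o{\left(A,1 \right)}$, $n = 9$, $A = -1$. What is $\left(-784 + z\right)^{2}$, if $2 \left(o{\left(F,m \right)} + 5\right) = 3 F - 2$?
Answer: $\frac{2900209}{4} \approx 7.2505 \cdot 10^{5}$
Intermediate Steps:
$o{\left(F,m \right)} = -6 + \frac{3 F}{2}$ ($o{\left(F,m \right)} = -5 + \frac{3 F - 2}{2} = -5 + \frac{-2 + 3 F}{2} = -5 + \left(-1 + \frac{3 F}{2}\right) = -6 + \frac{3 F}{2}$)
$z = - \frac{135}{2}$ ($z = \left(0 + 9\right) \left(-6 + \frac{3}{2} \left(-1\right)\right) = 9 \left(-6 - \frac{3}{2}\right) = 9 \left(- \frac{15}{2}\right) = - \frac{135}{2} \approx -67.5$)
$\left(-784 + z\right)^{2} = \left(-784 - \frac{135}{2}\right)^{2} = \left(- \frac{1703}{2}\right)^{2} = \frac{2900209}{4}$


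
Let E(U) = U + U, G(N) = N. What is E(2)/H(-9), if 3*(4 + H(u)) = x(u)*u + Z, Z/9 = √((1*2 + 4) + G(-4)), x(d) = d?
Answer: 92/511 - 12*√2/511 ≈ 0.14683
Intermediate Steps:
Z = 9*√2 (Z = 9*√((1*2 + 4) - 4) = 9*√((2 + 4) - 4) = 9*√(6 - 4) = 9*√2 ≈ 12.728)
H(u) = -4 + 3*√2 + u²/3 (H(u) = -4 + (u*u + 9*√2)/3 = -4 + (u² + 9*√2)/3 = -4 + (3*√2 + u²/3) = -4 + 3*√2 + u²/3)
E(U) = 2*U
E(2)/H(-9) = (2*2)/(-4 + 3*√2 + (⅓)*(-9)²) = 4/(-4 + 3*√2 + (⅓)*81) = 4/(-4 + 3*√2 + 27) = 4/(23 + 3*√2)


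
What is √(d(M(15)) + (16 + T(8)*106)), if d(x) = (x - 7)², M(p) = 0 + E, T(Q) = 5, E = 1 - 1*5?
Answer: √667 ≈ 25.826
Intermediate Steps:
E = -4 (E = 1 - 5 = -4)
M(p) = -4 (M(p) = 0 - 4 = -4)
d(x) = (-7 + x)²
√(d(M(15)) + (16 + T(8)*106)) = √((-7 - 4)² + (16 + 5*106)) = √((-11)² + (16 + 530)) = √(121 + 546) = √667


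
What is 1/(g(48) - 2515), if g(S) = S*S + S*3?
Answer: -1/67 ≈ -0.014925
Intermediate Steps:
g(S) = S² + 3*S
1/(g(48) - 2515) = 1/(48*(3 + 48) - 2515) = 1/(48*51 - 2515) = 1/(2448 - 2515) = 1/(-67) = -1/67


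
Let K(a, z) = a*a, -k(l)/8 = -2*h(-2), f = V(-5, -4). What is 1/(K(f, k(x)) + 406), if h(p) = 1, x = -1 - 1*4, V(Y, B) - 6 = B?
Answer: 1/410 ≈ 0.0024390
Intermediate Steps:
V(Y, B) = 6 + B
x = -5 (x = -1 - 4 = -5)
f = 2 (f = 6 - 4 = 2)
k(l) = 16 (k(l) = -(-16) = -8*(-2) = 16)
K(a, z) = a²
1/(K(f, k(x)) + 406) = 1/(2² + 406) = 1/(4 + 406) = 1/410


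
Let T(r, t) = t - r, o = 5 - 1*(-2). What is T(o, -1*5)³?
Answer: -1728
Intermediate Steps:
o = 7 (o = 5 + 2 = 7)
T(o, -1*5)³ = (-1*5 - 1*7)³ = (-5 - 7)³ = (-12)³ = -1728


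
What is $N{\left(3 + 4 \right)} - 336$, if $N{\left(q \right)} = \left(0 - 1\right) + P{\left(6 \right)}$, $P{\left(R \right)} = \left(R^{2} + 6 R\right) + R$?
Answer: $-259$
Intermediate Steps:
$P{\left(R \right)} = R^{2} + 7 R$
$N{\left(q \right)} = 77$ ($N{\left(q \right)} = \left(0 - 1\right) + 6 \left(7 + 6\right) = -1 + 6 \cdot 13 = -1 + 78 = 77$)
$N{\left(3 + 4 \right)} - 336 = 77 - 336 = -259$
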